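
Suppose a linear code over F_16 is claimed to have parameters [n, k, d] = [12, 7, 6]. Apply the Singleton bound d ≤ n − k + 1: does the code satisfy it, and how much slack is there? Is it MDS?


Singleton RHS = n − k + 1 = 6, slack = 0, bound satisfied, MDS.

Singleton bound: d ≤ n − k + 1.
Here n = 12, k = 7, so n − k + 1 = 6.
Given d = 6, check d ≤ 6: YES.
Slack = (n − k + 1) − d = 0.
The code is MDS (slack = 0).
Description: the claimed parameters are [12, 7, 6]_16; such a code would be MDS (meets Singleton bound).


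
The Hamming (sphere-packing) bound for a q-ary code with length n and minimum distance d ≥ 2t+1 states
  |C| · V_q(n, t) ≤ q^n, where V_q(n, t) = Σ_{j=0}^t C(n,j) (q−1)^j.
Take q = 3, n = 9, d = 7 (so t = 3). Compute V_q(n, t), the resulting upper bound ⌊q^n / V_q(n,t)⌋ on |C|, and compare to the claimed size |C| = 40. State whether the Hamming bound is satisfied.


V_q(n, t) = 835, q^n = 19683, Hamming bound = 23, |C| = 40 > bound (violated).

Step 1: Compute V_q(n, t) = Σ_{j=0}^3 C(n, j) (q−1)^j.
  j = 0: C(9,0)·(2)^0 = 1·1 = 1.
  j = 1: C(9,1)·(2)^1 = 9·2 = 18.
  j = 2: C(9,2)·(2)^2 = 36·4 = 144.
  j = 3: C(9,3)·(2)^3 = 84·8 = 672.
  V_q(n, t) = 1 + 18 + 144 + 672 = 835.
Step 2: q^n = 3^9 = 19683.
Step 3: Hamming bound ⌊q^n / V_q(n,t)⌋ = ⌊19683/835⌋ = 23.
Step 4: Compare |C| = 40 to 23: violated.
The claimed |C| lies above the Hamming bound, so no 3-ary code of length 9 with d ≥ 7 can have 40 codewords.


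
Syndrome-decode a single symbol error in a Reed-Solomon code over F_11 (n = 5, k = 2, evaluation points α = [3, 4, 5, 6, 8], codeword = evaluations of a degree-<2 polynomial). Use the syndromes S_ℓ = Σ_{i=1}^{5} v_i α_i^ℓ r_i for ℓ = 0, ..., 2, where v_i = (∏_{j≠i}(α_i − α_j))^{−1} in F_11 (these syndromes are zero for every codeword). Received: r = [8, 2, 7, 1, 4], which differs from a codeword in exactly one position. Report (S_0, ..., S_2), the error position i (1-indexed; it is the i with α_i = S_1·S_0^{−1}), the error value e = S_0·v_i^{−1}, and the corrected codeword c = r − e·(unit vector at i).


S = (7, 1, 8), error at position 5, error magnitude e = 4, c = [8, 2, 7, 1, 0].

Step 1: column multipliers v_i = (∏_{j≠i}(α_i − α_j))^{−1} mod 11.
  i = 1 (α = 3): (3−4)(3−5)(3−6)(3−8) = (−1)·(−2)·(−3)·(−5) = 30 ≡ 8, so v_1 = 8^{−1} = 7 (mod 11).
  i = 2 (α = 4): (4−3)(4−5)(4−6)(4−8) = 1·(−1)·(−2)·(−4) = −8 ≡ 3, so v_2 = 3^{−1} = 4 (mod 11).
  i = 3 (α = 5): (5−3)(5−4)(5−6)(5−8) = 2·1·(−1)·(−3) = 6 ≡ 6, so v_3 = 6^{−1} = 2 (mod 11).
  i = 4 (α = 6): (6−3)(6−4)(6−5)(6−8) = 3·2·1·(−2) = −12 ≡ 10, so v_4 = 10^{−1} = 10 (mod 11).
  i = 5 (α = 8): (8−3)(8−4)(8−5)(8−6) = 5·4·3·2 = 120 ≡ 10, so v_5 = 10^{−1} = 10 (mod 11).
  v = [7, 4, 2, 10, 10].
Step 2: syndromes of r = [8, 2, 7, 1, 4] (all sums mod 11).
  S_0 = Σ v_i r_i = 7·8 + 4·2 + 2·7 + 10·1 + 10·4 = 128 ≡ 7.
  S_1 = Σ v_i α_i r_i = 7·3·8 + 4·4·2 + 2·5·7 + 10·6·1 + 10·8·4 = 650 ≡ 1.
  α_i^2 mod 11 = [9, 5, 3, 3, 9].
  S_2 = Σ v_i α_i^2 r_i = 7·9·8 + 4·5·2 + 2·3·7 + 10·3·1 + 10·9·4 = 976 ≡ 8.
  S = (7, 1, 8) ≠ 0, so r is not a codeword (an error is present).
Step 3: locate the error. For a single error e at position i, S_ℓ = v_i·e·α_i^ℓ, so α_err = S_1/S_0.
  S_0^{−1} = 7^{−1} = 8 (mod 11), so α_err = 1·8 = 8 ≡ 8 = α_5. Error position i = 5.
  Consistency check: S_2/S_1 = 8·1 = 8 ≡ 8 = α_err ✓ (single-error assumption holds).
Step 4: error magnitude e = S_0/v_5 = S_0·∏_{j≠5}(α_5 − α_j) = 7·10 = 70 ≡ 4 (mod 11).
Step 5: correct position 5: c_5 = r_5 − e = 4 − 4 ≡ 0 (mod 11). Hence c = [8, 2, 7, 1, 0].
  Check: interpolating c through the α_i gives m(x) = 4 + 5·x (degree < 2) with m(α_i) = c_i for every i, so c is indeed a codeword.


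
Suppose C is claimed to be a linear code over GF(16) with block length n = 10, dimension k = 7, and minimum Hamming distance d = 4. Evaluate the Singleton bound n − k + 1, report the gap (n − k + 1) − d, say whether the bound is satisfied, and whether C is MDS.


Singleton RHS = n − k + 1 = 4, slack = 0, bound satisfied, MDS.

Singleton bound: d ≤ n − k + 1.
Here n = 10, k = 7, so n − k + 1 = 4.
Given d = 4, check d ≤ 4: YES.
Slack = (n − k + 1) − d = 0.
The code is MDS (slack = 0).
Description: the claimed parameters are [10, 7, 4]_16; such a code would be MDS (meets Singleton bound).


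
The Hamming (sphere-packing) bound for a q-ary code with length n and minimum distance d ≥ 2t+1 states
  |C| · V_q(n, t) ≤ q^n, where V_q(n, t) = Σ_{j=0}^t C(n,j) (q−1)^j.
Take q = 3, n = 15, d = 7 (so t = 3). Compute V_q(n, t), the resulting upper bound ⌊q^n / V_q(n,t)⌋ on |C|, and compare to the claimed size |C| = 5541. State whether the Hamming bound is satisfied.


V_q(n, t) = 4091, q^n = 14348907, Hamming bound = 3507, |C| = 5541 > bound (violated).

Step 1: Compute V_q(n, t) = Σ_{j=0}^3 C(n, j) (q−1)^j.
  j = 0: C(15,0)·(2)^0 = 1·1 = 1.
  j = 1: C(15,1)·(2)^1 = 15·2 = 30.
  j = 2: C(15,2)·(2)^2 = 105·4 = 420.
  j = 3: C(15,3)·(2)^3 = 455·8 = 3640.
  V_q(n, t) = 1 + 30 + 420 + 3640 = 4091.
Step 2: q^n = 3^15 = 14348907.
Step 3: Hamming bound ⌊q^n / V_q(n,t)⌋ = ⌊14348907/4091⌋ = 3507.
Step 4: Compare |C| = 5541 to 3507: violated.
The claimed |C| lies above the Hamming bound, so no 3-ary code of length 15 with d ≥ 7 can have 5541 codewords.


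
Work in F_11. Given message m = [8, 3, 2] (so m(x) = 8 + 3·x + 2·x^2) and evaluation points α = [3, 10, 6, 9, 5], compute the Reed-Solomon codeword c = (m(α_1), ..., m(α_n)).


c = [2, 7, 10, 10, 7]

Message polynomial: m(x) = 8 + 3·x + 2·x^2 (mod 11).
For each evaluation point α_i, compute m(α_i) mod 11:
  α_1 = 3: Horner steps 2 → 9 → 2, so m(3) = 2.
  α_2 = 10: Horner steps 2 → 1 → 7, so m(10) = 7.
  α_3 = 6: Horner steps 2 → 4 → 10, so m(6) = 10.
  α_4 = 9: Horner steps 2 → 10 → 10, so m(9) = 10.
  α_5 = 5: Horner steps 2 → 2 → 7, so m(5) = 7.
Codeword c = [2, 7, 10, 10, 7] ∈ F_11^5.


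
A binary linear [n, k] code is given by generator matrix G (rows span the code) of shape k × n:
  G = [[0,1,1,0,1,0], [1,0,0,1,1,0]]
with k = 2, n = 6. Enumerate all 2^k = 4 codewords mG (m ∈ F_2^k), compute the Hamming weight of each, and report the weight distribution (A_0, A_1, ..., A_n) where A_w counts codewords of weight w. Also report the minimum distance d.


Weight distribution: A_0 = 1, A_3 = 2, A_4 = 1. Minimum distance d = 3.

Enumerate all 2^2 = 4 messages m ∈ F_2^2.
For each, compute codeword c = mG in F_2^6, then tally its weight.
  m = 00 → c = 000000, weight = 0.
  m = 10 → c = 011010, weight = 3.
  m = 01 → c = 100110, weight = 3.
  m = 11 → c = 111100, weight = 4.
Tally weights:
  weight 0: 1 codewords.
  weight 3: 2 codewords.
  weight 4: 1 codewords.
Minimum distance d = smallest w > 0 with A_w > 0 = 3.
Sanity: Σ A_w = 4 = 2^2 = 4 ✓.


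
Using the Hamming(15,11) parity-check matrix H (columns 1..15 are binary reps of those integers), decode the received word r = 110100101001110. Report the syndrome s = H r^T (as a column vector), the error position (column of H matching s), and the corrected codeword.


s = (0, 1, 1, 0)^T, error position = 6, corrected codeword c = 110101101001110

Compute s = H r^T mod 2 one row at a time:
  s_1 = 0 + 1 + 0 + 0 + 1 + 1 + 1 + 0 = 4 ≡ 0 (mod 2).
  s_2 = 1 + 0 + 0 + 1 + 1 + 1 + 1 + 0 = 5 ≡ 1 (mod 2).
  s_3 = 1 + 0 + 0 + 1 + 0 + 0 + 1 + 0 = 3 ≡ 1 (mod 2).
  s_4 = 1 + 0 + 0 + 1 + 1 + 0 + 1 + 0 = 4 ≡ 0 (mod 2).
s = (0, 1, 1, 0)^T — this equals column 6 of H (binary 0110), so error is at position 6.
Correct: flip bit 6 of r = 110100101001110 to get c = 110101101001110.


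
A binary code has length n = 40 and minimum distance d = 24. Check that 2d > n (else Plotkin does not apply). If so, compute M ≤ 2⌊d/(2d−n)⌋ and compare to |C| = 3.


Plotkin bound M ≤ 6; given |C| = 3 ≤ bound (satisfied).

Check applicability: 2d = 48, n = 40.
2d − n = 8 > 0, so Plotkin applies.
Compute d/(2d−n) = 24/8 ≈ 3.0000.
⌊d/(2d−n)⌋ = 3.
Plotkin bound: M ≤ 2·3 = 6.
Given |C| = 3, check: satisfied.
This |C| is below the Plotkin bound.


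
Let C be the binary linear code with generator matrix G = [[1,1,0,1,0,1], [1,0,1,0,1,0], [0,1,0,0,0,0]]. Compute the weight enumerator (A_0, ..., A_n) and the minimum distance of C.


Weight distribution: A_0 = 1, A_1 = 1, A_3 = 2, A_4 = 3, A_5 = 1. Minimum distance d = 1.

Enumerate all 2^3 = 8 messages m ∈ F_2^3.
For each, compute codeword c = mG in F_2^6, then tally its weight.
  m = 000 → c = 000000, weight = 0.
  m = 100 → c = 110101, weight = 4.
  m = 010 → c = 101010, weight = 3.
  m = 110 → c = 011111, weight = 5.
  m = 001 → c = 010000, weight = 1.
  m = 101 → c = 100101, weight = 3.
  m = 011 → c = 111010, weight = 4.
  m = 111 → c = 001111, weight = 4.
Tally weights:
  weight 0: 1 codewords.
  weight 1: 1 codewords.
  weight 3: 2 codewords.
  weight 4: 3 codewords.
  weight 5: 1 codewords.
Minimum distance d = smallest w > 0 with A_w > 0 = 1.
Sanity: Σ A_w = 8 = 2^3 = 8 ✓.


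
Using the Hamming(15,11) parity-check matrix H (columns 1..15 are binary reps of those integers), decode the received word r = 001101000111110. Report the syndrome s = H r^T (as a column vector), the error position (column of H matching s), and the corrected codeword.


s = (1, 1, 1, 1)^T, error position = 15, corrected codeword c = 001101000111111

Compute s = H r^T mod 2 one row at a time:
  s_1 = 0 + 0 + 1 + 1 + 1 + 1 + 1 + 0 = 5 ≡ 1 (mod 2).
  s_2 = 1 + 0 + 1 + 0 + 1 + 1 + 1 + 0 = 5 ≡ 1 (mod 2).
  s_3 = 0 + 1 + 1 + 0 + 1 + 1 + 1 + 0 = 5 ≡ 1 (mod 2).
  s_4 = 0 + 1 + 0 + 0 + 0 + 1 + 1 + 0 = 3 ≡ 1 (mod 2).
s = (1, 1, 1, 1)^T — this equals column 15 of H (binary 1111), so error is at position 15.
Correct: flip bit 15 of r = 001101000111110 to get c = 001101000111111.


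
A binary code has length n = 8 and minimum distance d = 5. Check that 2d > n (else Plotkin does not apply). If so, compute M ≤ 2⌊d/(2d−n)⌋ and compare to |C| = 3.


Plotkin bound M ≤ 4; given |C| = 3 ≤ bound (satisfied).

Check applicability: 2d = 10, n = 8.
2d − n = 2 > 0, so Plotkin applies.
Compute d/(2d−n) = 5/2 ≈ 2.5000.
⌊d/(2d−n)⌋ = 2.
Plotkin bound: M ≤ 2·2 = 4.
Given |C| = 3, check: satisfied.
This |C| is below the Plotkin bound.


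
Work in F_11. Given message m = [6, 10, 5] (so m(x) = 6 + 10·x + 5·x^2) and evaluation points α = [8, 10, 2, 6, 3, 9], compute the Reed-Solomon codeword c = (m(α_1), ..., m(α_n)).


c = [10, 1, 2, 4, 4, 6]

Message polynomial: m(x) = 6 + 10·x + 5·x^2 (mod 11).
For each evaluation point α_i, compute m(α_i) mod 11:
  α_1 = 8: Horner steps 5 → 6 → 10, so m(8) = 10.
  α_2 = 10: Horner steps 5 → 5 → 1, so m(10) = 1.
  α_3 = 2: Horner steps 5 → 9 → 2, so m(2) = 2.
  α_4 = 6: Horner steps 5 → 7 → 4, so m(6) = 4.
  α_5 = 3: Horner steps 5 → 3 → 4, so m(3) = 4.
  α_6 = 9: Horner steps 5 → 0 → 6, so m(9) = 6.
Codeword c = [10, 1, 2, 4, 4, 6] ∈ F_11^6.


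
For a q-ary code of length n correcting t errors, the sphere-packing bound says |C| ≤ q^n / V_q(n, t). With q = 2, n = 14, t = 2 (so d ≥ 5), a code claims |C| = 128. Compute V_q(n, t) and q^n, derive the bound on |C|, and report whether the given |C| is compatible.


V_q(n, t) = 106, q^n = 16384, Hamming bound = 154, |C| = 128 ≤ bound (satisfied).

Step 1: Compute V_q(n, t) = Σ_{j=0}^2 C(n, j) (q−1)^j.
  j = 0: C(14,0)·(1)^0 = 1·1 = 1.
  j = 1: C(14,1)·(1)^1 = 14·1 = 14.
  j = 2: C(14,2)·(1)^2 = 91·1 = 91.
  V_q(n, t) = 1 + 14 + 91 = 106.
Step 2: q^n = 2^14 = 16384.
Step 3: Hamming bound ⌊q^n / V_q(n,t)⌋ = ⌊16384/106⌋ = 154.
Step 4: Compare |C| = 128 to 154: satisfied.
The claimed |C| lies below the Hamming bound.


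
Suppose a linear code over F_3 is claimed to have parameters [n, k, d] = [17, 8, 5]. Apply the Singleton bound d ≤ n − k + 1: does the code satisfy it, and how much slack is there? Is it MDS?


Singleton RHS = n − k + 1 = 10, slack = 5, bound satisfied, not MDS.

Singleton bound: d ≤ n − k + 1.
Here n = 17, k = 8, so n − k + 1 = 10.
Given d = 5, check d ≤ 10: YES.
Slack = (n − k + 1) − d = 5.
The code is NOT MDS (slack = 5 > 0).
Description: the claimed parameters are [17, 8, 5]_3; such a code would be non-MDS.


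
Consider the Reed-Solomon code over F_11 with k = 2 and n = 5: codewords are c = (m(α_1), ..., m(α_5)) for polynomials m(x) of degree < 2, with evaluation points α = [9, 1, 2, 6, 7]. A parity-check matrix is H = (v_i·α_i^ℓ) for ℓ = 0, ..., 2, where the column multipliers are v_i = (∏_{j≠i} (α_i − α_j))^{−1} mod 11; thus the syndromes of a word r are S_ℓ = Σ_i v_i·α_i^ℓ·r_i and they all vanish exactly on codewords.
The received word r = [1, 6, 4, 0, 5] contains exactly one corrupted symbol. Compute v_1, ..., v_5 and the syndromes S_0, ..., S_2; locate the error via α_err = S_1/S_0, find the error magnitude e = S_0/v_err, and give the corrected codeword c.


S = (3, 7, 9), error at position 4, error magnitude e = 4, c = [1, 6, 4, 7, 5].

Step 1: column multipliers v_i = (∏_{j≠i}(α_i − α_j))^{−1} mod 11.
  i = 1 (α = 9): (9−1)(9−2)(9−6)(9−7) = 8·7·3·2 = 336 ≡ 6, so v_1 = 6^{−1} = 2 (mod 11).
  i = 2 (α = 1): (1−9)(1−2)(1−6)(1−7) = (−8)·(−1)·(−5)·(−6) = 240 ≡ 9, so v_2 = 9^{−1} = 5 (mod 11).
  i = 3 (α = 2): (2−9)(2−1)(2−6)(2−7) = (−7)·1·(−4)·(−5) = −140 ≡ 3, so v_3 = 3^{−1} = 4 (mod 11).
  i = 4 (α = 6): (6−9)(6−1)(6−2)(6−7) = (−3)·5·4·(−1) = 60 ≡ 5, so v_4 = 5^{−1} = 9 (mod 11).
  i = 5 (α = 7): (7−9)(7−1)(7−2)(7−6) = (−2)·6·5·1 = −60 ≡ 6, so v_5 = 6^{−1} = 2 (mod 11).
  v = [2, 5, 4, 9, 2].
Step 2: syndromes of r = [1, 6, 4, 0, 5] (all sums mod 11).
  S_0 = Σ v_i r_i = 2·1 + 5·6 + 4·4 + 9·0 + 2·5 = 58 ≡ 3.
  S_1 = Σ v_i α_i r_i = 2·9·1 + 5·1·6 + 4·2·4 + 9·6·0 + 2·7·5 = 150 ≡ 7.
  α_i^2 mod 11 = [4, 1, 4, 3, 5].
  S_2 = Σ v_i α_i^2 r_i = 2·4·1 + 5·1·6 + 4·4·4 + 9·3·0 + 2·5·5 = 152 ≡ 9.
  S = (3, 7, 9) ≠ 0, so r is not a codeword (an error is present).
Step 3: locate the error. For a single error e at position i, S_ℓ = v_i·e·α_i^ℓ, so α_err = S_1/S_0.
  S_0^{−1} = 3^{−1} = 4 (mod 11), so α_err = 7·4 = 28 ≡ 6 = α_4. Error position i = 4.
  Consistency check: S_2/S_1 = 9·8 = 72 ≡ 6 = α_err ✓ (single-error assumption holds).
Step 4: error magnitude e = S_0/v_4 = S_0·∏_{j≠4}(α_4 − α_j) = 3·5 = 15 ≡ 4 (mod 11).
Step 5: correct position 4: c_4 = r_4 − e = 0 − 4 ≡ 7 (mod 11). Hence c = [1, 6, 4, 7, 5].
  Check: interpolating c through the α_i gives m(x) = 8 + 9·x (degree < 2) with m(α_i) = c_i for every i, so c is indeed a codeword.


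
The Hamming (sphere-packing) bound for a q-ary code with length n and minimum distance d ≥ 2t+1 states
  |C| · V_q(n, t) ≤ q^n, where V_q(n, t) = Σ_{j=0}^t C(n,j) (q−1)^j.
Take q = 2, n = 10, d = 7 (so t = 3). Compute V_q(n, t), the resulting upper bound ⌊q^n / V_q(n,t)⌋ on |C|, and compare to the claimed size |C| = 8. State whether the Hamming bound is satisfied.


V_q(n, t) = 176, q^n = 1024, Hamming bound = 5, |C| = 8 > bound (violated).

Step 1: Compute V_q(n, t) = Σ_{j=0}^3 C(n, j) (q−1)^j.
  j = 0: C(10,0)·(1)^0 = 1·1 = 1.
  j = 1: C(10,1)·(1)^1 = 10·1 = 10.
  j = 2: C(10,2)·(1)^2 = 45·1 = 45.
  j = 3: C(10,3)·(1)^3 = 120·1 = 120.
  V_q(n, t) = 1 + 10 + 45 + 120 = 176.
Step 2: q^n = 2^10 = 1024.
Step 3: Hamming bound ⌊q^n / V_q(n,t)⌋ = ⌊1024/176⌋ = 5.
Step 4: Compare |C| = 8 to 5: violated.
The claimed |C| lies above the Hamming bound, so no 2-ary code of length 10 with d ≥ 7 can have 8 codewords.


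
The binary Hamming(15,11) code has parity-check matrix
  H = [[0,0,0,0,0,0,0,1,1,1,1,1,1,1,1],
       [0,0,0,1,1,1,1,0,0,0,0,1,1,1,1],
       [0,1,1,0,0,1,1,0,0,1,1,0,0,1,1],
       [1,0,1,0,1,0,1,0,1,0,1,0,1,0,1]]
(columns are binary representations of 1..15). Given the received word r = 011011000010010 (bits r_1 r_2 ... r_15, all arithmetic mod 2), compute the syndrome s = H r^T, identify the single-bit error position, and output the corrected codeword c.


s = (0, 1, 1, 1)^T, error position = 7, corrected codeword c = 011011100010010

Compute s = H r^T mod 2 one row at a time:
  s_1 = 0 + 0 + 0 + 1 + 0 + 0 + 1 + 0 = 2 ≡ 0 (mod 2).
  s_2 = 0 + 1 + 1 + 0 + 0 + 0 + 1 + 0 = 3 ≡ 1 (mod 2).
  s_3 = 1 + 1 + 1 + 0 + 0 + 1 + 1 + 0 = 5 ≡ 1 (mod 2).
  s_4 = 0 + 1 + 1 + 0 + 0 + 1 + 0 + 0 = 3 ≡ 1 (mod 2).
s = (0, 1, 1, 1)^T — this equals column 7 of H (binary 0111), so error is at position 7.
Correct: flip bit 7 of r = 011011000010010 to get c = 011011100010010.


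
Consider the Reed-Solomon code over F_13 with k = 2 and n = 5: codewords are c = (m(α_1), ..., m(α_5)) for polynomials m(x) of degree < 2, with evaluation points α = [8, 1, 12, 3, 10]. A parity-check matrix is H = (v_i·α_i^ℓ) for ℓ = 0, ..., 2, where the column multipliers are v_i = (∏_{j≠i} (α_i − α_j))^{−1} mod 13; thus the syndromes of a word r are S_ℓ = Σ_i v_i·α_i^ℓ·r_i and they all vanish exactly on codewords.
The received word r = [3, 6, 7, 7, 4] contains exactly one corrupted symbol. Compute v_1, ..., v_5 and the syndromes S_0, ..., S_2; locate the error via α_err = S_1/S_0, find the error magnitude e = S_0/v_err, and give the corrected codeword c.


S = (11, 2, 11), error at position 3, error magnitude e = 2, c = [3, 6, 5, 7, 4].

Step 1: column multipliers v_i = (∏_{j≠i}(α_i − α_j))^{−1} mod 13.
  i = 1 (α = 8): (8−1)(8−12)(8−3)(8−10) = 7·(−4)·5·(−2) = 280 ≡ 7, so v_1 = 7^{−1} = 2 (mod 13).
  i = 2 (α = 1): (1−8)(1−12)(1−3)(1−10) = (−7)·(−11)·(−2)·(−9) = 1386 ≡ 8, so v_2 = 8^{−1} = 5 (mod 13).
  i = 3 (α = 12): (12−8)(12−1)(12−3)(12−10) = 4·11·9·2 = 792 ≡ 12, so v_3 = 12^{−1} = 12 (mod 13).
  i = 4 (α = 3): (3−8)(3−1)(3−12)(3−10) = (−5)·2·(−9)·(−7) = −630 ≡ 7, so v_4 = 7^{−1} = 2 (mod 13).
  i = 5 (α = 10): (10−8)(10−1)(10−12)(10−3) = 2·9·(−2)·7 = −252 ≡ 8, so v_5 = 8^{−1} = 5 (mod 13).
  v = [2, 5, 12, 2, 5].
Step 2: syndromes of r = [3, 6, 7, 7, 4] (all sums mod 13).
  S_0 = Σ v_i r_i = 2·3 + 5·6 + 12·7 + 2·7 + 5·4 = 154 ≡ 11.
  S_1 = Σ v_i α_i r_i = 2·8·3 + 5·1·6 + 12·12·7 + 2·3·7 + 5·10·4 = 1328 ≡ 2.
  α_i^2 mod 13 = [12, 1, 1, 9, 9].
  S_2 = Σ v_i α_i^2 r_i = 2·12·3 + 5·1·6 + 12·1·7 + 2·9·7 + 5·9·4 = 492 ≡ 11.
  S = (11, 2, 11) ≠ 0, so r is not a codeword (an error is present).
Step 3: locate the error. For a single error e at position i, S_ℓ = v_i·e·α_i^ℓ, so α_err = S_1/S_0.
  S_0^{−1} = 11^{−1} = 6 (mod 13), so α_err = 2·6 = 12 ≡ 12 = α_3. Error position i = 3.
  Consistency check: S_2/S_1 = 11·7 = 77 ≡ 12 = α_err ✓ (single-error assumption holds).
Step 4: error magnitude e = S_0/v_3 = S_0·∏_{j≠3}(α_3 − α_j) = 11·12 = 132 ≡ 2 (mod 13).
Step 5: correct position 3: c_3 = r_3 − e = 7 − 2 ≡ 5 (mod 13). Hence c = [3, 6, 5, 7, 4].
  Check: interpolating c through the α_i gives m(x) = 12 + 7·x (degree < 2) with m(α_i) = c_i for every i, so c is indeed a codeword.


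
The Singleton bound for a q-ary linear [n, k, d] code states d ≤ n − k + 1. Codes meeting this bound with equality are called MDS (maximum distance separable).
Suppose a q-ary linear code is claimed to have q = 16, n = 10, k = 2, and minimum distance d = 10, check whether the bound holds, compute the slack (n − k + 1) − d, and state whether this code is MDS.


Singleton RHS = n − k + 1 = 9, slack = -1, bound violated (no such code; not MDS).

Singleton bound: d ≤ n − k + 1.
Here n = 10, k = 2, so n − k + 1 = 9.
Given d = 10, check d ≤ 9: NO.
Slack = (n − k + 1) − d = -1.
The slack is negative: d = 10 exceeds n − k + 1 = 9 by 1, so the Singleton bound is violated and no linear [10, 2, 10]_16 code can exist. In particular it is not MDS (MDS requires d = n − k + 1 exactly).
Description: the claimed parameters are [10, 2, 10]_16; such a code would be impossible (violates the Singleton bound).


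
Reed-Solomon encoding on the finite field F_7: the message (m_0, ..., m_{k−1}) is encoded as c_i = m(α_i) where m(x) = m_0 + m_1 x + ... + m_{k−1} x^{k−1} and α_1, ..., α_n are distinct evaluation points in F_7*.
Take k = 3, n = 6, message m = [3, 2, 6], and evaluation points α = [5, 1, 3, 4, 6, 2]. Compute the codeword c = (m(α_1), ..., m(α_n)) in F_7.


c = [2, 4, 0, 2, 0, 3]

Message polynomial: m(x) = 3 + 2·x + 6·x^2 (mod 7).
For each evaluation point α_i, compute m(α_i) mod 7:
  α_1 = 5: Horner steps 6 → 4 → 2, so m(5) = 2.
  α_2 = 1: Horner steps 6 → 1 → 4, so m(1) = 4.
  α_3 = 3: Horner steps 6 → 6 → 0, so m(3) = 0.
  α_4 = 4: Horner steps 6 → 5 → 2, so m(4) = 2.
  α_5 = 6: Horner steps 6 → 3 → 0, so m(6) = 0.
  α_6 = 2: Horner steps 6 → 0 → 3, so m(2) = 3.
Codeword c = [2, 4, 0, 2, 0, 3] ∈ F_7^6.


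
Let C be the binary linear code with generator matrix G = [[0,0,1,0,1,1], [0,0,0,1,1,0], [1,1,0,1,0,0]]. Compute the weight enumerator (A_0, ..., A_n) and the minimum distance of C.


Weight distribution: A_0 = 1, A_2 = 1, A_3 = 4, A_4 = 1, A_6 = 1. Minimum distance d = 2.

Enumerate all 2^3 = 8 messages m ∈ F_2^3.
For each, compute codeword c = mG in F_2^6, then tally its weight.
  m = 000 → c = 000000, weight = 0.
  m = 100 → c = 001011, weight = 3.
  m = 010 → c = 000110, weight = 2.
  m = 110 → c = 001101, weight = 3.
  m = 001 → c = 110100, weight = 3.
  m = 101 → c = 111111, weight = 6.
  m = 011 → c = 110010, weight = 3.
  m = 111 → c = 111001, weight = 4.
Tally weights:
  weight 0: 1 codewords.
  weight 2: 1 codewords.
  weight 3: 4 codewords.
  weight 4: 1 codewords.
  weight 6: 1 codewords.
Minimum distance d = smallest w > 0 with A_w > 0 = 2.
Sanity: Σ A_w = 8 = 2^3 = 8 ✓.


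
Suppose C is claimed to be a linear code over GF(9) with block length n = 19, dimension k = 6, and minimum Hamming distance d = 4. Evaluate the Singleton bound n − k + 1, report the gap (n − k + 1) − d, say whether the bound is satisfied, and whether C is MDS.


Singleton RHS = n − k + 1 = 14, slack = 10, bound satisfied, not MDS.

Singleton bound: d ≤ n − k + 1.
Here n = 19, k = 6, so n − k + 1 = 14.
Given d = 4, check d ≤ 14: YES.
Slack = (n − k + 1) − d = 10.
The code is NOT MDS (slack = 10 > 0).
Description: the claimed parameters are [19, 6, 4]_9; such a code would be non-MDS.


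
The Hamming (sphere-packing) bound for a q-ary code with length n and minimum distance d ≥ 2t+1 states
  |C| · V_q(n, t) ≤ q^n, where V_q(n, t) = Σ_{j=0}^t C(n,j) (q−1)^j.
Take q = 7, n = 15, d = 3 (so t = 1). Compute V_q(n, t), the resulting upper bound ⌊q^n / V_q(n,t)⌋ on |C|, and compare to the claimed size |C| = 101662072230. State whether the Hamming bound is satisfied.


V_q(n, t) = 91, q^n = 4747561509943, Hamming bound = 52171005603, |C| = 101662072230 > bound (violated).

Step 1: Compute V_q(n, t) = Σ_{j=0}^1 C(n, j) (q−1)^j.
  j = 0: C(15,0)·(6)^0 = 1·1 = 1.
  j = 1: C(15,1)·(6)^1 = 15·6 = 90.
  V_q(n, t) = 1 + 90 = 91.
Step 2: q^n = 7^15 = 4747561509943.
Step 3: Hamming bound ⌊q^n / V_q(n,t)⌋ = ⌊4747561509943/91⌋ = 52171005603.
Step 4: Compare |C| = 101662072230 to 52171005603: violated.
The claimed |C| lies above the Hamming bound, so no 7-ary code of length 15 with d ≥ 3 can have 101662072230 codewords.


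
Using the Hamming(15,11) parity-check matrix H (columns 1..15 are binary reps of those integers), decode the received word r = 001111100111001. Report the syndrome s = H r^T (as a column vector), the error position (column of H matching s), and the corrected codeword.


s = (0, 0, 0, 1)^T, error position = 1, corrected codeword c = 101111100111001

Compute s = H r^T mod 2 one row at a time:
  s_1 = 0 + 0 + 1 + 1 + 1 + 0 + 0 + 1 = 4 ≡ 0 (mod 2).
  s_2 = 1 + 1 + 1 + 1 + 1 + 0 + 0 + 1 = 6 ≡ 0 (mod 2).
  s_3 = 0 + 1 + 1 + 1 + 1 + 1 + 0 + 1 = 6 ≡ 0 (mod 2).
  s_4 = 0 + 1 + 1 + 1 + 0 + 1 + 0 + 1 = 5 ≡ 1 (mod 2).
s = (0, 0, 0, 1)^T — this equals column 1 of H (binary 0001), so error is at position 1.
Correct: flip bit 1 of r = 001111100111001 to get c = 101111100111001.


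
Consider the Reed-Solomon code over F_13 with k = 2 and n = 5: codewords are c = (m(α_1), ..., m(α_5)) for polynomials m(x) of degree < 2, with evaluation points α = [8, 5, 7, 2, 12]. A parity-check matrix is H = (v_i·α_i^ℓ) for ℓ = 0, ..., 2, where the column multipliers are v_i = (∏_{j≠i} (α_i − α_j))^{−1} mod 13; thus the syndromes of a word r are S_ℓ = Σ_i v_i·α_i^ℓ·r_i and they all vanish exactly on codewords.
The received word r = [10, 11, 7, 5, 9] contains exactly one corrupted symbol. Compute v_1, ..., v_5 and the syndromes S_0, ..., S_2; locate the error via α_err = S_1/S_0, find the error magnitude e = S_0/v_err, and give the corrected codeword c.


S = (9, 6, 4), error at position 2, error magnitude e = 10, c = [10, 1, 7, 5, 9].

Step 1: column multipliers v_i = (∏_{j≠i}(α_i − α_j))^{−1} mod 13.
  i = 1 (α = 8): (8−5)(8−7)(8−2)(8−12) = 3·1·6·(−4) = −72 ≡ 6, so v_1 = 6^{−1} = 11 (mod 13).
  i = 2 (α = 5): (5−8)(5−7)(5−2)(5−12) = (−3)·(−2)·3·(−7) = −126 ≡ 4, so v_2 = 4^{−1} = 10 (mod 13).
  i = 3 (α = 7): (7−8)(7−5)(7−2)(7−12) = (−1)·2·5·(−5) = 50 ≡ 11, so v_3 = 11^{−1} = 6 (mod 13).
  i = 4 (α = 2): (2−8)(2−5)(2−7)(2−12) = (−6)·(−3)·(−5)·(−10) = 900 ≡ 3, so v_4 = 3^{−1} = 9 (mod 13).
  i = 5 (α = 12): (12−8)(12−5)(12−7)(12−2) = 4·7·5·10 = 1400 ≡ 9, so v_5 = 9^{−1} = 3 (mod 13).
  v = [11, 10, 6, 9, 3].
Step 2: syndromes of r = [10, 11, 7, 5, 9] (all sums mod 13).
  S_0 = Σ v_i r_i = 11·10 + 10·11 + 6·7 + 9·5 + 3·9 = 334 ≡ 9.
  S_1 = Σ v_i α_i r_i = 11·8·10 + 10·5·11 + 6·7·7 + 9·2·5 + 3·12·9 = 2138 ≡ 6.
  α_i^2 mod 13 = [12, 12, 10, 4, 1].
  S_2 = Σ v_i α_i^2 r_i = 11·12·10 + 10·12·11 + 6·10·7 + 9·4·5 + 3·1·9 = 3267 ≡ 4.
  S = (9, 6, 4) ≠ 0, so r is not a codeword (an error is present).
Step 3: locate the error. For a single error e at position i, S_ℓ = v_i·e·α_i^ℓ, so α_err = S_1/S_0.
  S_0^{−1} = 9^{−1} = 3 (mod 13), so α_err = 6·3 = 18 ≡ 5 = α_2. Error position i = 2.
  Consistency check: S_2/S_1 = 4·11 = 44 ≡ 5 = α_err ✓ (single-error assumption holds).
Step 4: error magnitude e = S_0/v_2 = S_0·∏_{j≠2}(α_2 − α_j) = 9·4 = 36 ≡ 10 (mod 13).
Step 5: correct position 2: c_2 = r_2 − e = 11 − 10 ≡ 1 (mod 13). Hence c = [10, 1, 7, 5, 9].
  Check: interpolating c through the α_i gives m(x) = 12 + 3·x (degree < 2) with m(α_i) = c_i for every i, so c is indeed a codeword.


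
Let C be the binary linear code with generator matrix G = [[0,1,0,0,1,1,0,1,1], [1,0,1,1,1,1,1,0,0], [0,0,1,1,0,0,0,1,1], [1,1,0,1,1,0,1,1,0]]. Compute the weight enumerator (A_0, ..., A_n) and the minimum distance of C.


Weight distribution: A_0 = 1, A_3 = 3, A_4 = 3, A_5 = 4, A_6 = 4, A_7 = 1. Minimum distance d = 3.

Enumerate all 2^4 = 16 messages m ∈ F_2^4.
For each, compute codeword c = mG in F_2^9, then tally its weight.
  m = 0000 → c = 000000000, weight = 0.
  m = 1000 → c = 010011011, weight = 5.
  m = 0100 → c = 101111100, weight = 6.
  m = 1100 → c = 111100111, weight = 7.
  m = 0010 → c = 001100011, weight = 4.
  m = 1010 → c = 011111000, weight = 5.
  m = 0110 → c = 100011111, weight = 6.
  m = 1110 → c = 110000100, weight = 3.
  m = 0001 → c = 110110110, weight = 6.
  m = 1001 → c = 100101101, weight = 5.
  m = 0101 → c = 011001010, weight = 4.
  m = 1101 → c = 001010001, weight = 3.
  m = 0011 → c = 111010101, weight = 6.
  m = 1011 → c = 101001110, weight = 5.
  m = 0111 → c = 010101001, weight = 4.
  m = 1111 → c = 000110010, weight = 3.
Tally weights:
  weight 0: 1 codewords.
  weight 3: 3 codewords.
  weight 4: 3 codewords.
  weight 5: 4 codewords.
  weight 6: 4 codewords.
  weight 7: 1 codewords.
Minimum distance d = smallest w > 0 with A_w > 0 = 3.
Sanity: Σ A_w = 16 = 2^4 = 16 ✓.


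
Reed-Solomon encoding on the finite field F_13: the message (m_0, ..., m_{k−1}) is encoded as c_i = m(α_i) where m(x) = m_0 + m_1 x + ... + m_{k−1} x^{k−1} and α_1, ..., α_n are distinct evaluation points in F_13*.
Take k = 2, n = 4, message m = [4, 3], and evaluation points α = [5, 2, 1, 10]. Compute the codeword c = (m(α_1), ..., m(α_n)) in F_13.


c = [6, 10, 7, 8]

Message polynomial: m(x) = 4 + 3·x (mod 13).
For each evaluation point α_i, compute m(α_i) mod 13:
  α_1 = 5: Horner steps 3 → 6, so m(5) = 6.
  α_2 = 2: Horner steps 3 → 10, so m(2) = 10.
  α_3 = 1: Horner steps 3 → 7, so m(1) = 7.
  α_4 = 10: Horner steps 3 → 8, so m(10) = 8.
Codeword c = [6, 10, 7, 8] ∈ F_13^4.


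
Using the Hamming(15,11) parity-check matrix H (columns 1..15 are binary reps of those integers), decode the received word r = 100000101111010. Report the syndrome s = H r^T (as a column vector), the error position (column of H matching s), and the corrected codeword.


s = (1, 1, 0, 0)^T, error position = 12, corrected codeword c = 100000101110010

Compute s = H r^T mod 2 one row at a time:
  s_1 = 0 + 1 + 1 + 1 + 1 + 0 + 1 + 0 = 5 ≡ 1 (mod 2).
  s_2 = 0 + 0 + 0 + 1 + 1 + 0 + 1 + 0 = 3 ≡ 1 (mod 2).
  s_3 = 0 + 0 + 0 + 1 + 1 + 1 + 1 + 0 = 4 ≡ 0 (mod 2).
  s_4 = 1 + 0 + 0 + 1 + 1 + 1 + 0 + 0 = 4 ≡ 0 (mod 2).
s = (1, 1, 0, 0)^T — this equals column 12 of H (binary 1100), so error is at position 12.
Correct: flip bit 12 of r = 100000101111010 to get c = 100000101110010.


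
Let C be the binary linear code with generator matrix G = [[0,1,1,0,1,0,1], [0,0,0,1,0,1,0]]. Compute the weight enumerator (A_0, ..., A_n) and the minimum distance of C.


Weight distribution: A_0 = 1, A_2 = 1, A_4 = 1, A_6 = 1. Minimum distance d = 2.

Enumerate all 2^2 = 4 messages m ∈ F_2^2.
For each, compute codeword c = mG in F_2^7, then tally its weight.
  m = 00 → c = 0000000, weight = 0.
  m = 10 → c = 0110101, weight = 4.
  m = 01 → c = 0001010, weight = 2.
  m = 11 → c = 0111111, weight = 6.
Tally weights:
  weight 0: 1 codewords.
  weight 2: 1 codewords.
  weight 4: 1 codewords.
  weight 6: 1 codewords.
Minimum distance d = smallest w > 0 with A_w > 0 = 2.
Sanity: Σ A_w = 4 = 2^2 = 4 ✓.


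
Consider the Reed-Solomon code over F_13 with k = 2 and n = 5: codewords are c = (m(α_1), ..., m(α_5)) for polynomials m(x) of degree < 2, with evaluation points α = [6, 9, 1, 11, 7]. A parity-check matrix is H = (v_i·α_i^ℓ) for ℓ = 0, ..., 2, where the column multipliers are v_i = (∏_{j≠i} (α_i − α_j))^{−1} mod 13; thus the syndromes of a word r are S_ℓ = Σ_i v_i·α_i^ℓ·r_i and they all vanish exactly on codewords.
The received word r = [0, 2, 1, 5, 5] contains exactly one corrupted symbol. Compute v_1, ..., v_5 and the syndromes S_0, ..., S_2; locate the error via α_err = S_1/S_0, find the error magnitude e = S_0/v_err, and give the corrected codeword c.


S = (11, 4, 5), error at position 4, error magnitude e = 6, c = [0, 2, 1, 12, 5].

Step 1: column multipliers v_i = (∏_{j≠i}(α_i − α_j))^{−1} mod 13.
  i = 1 (α = 6): (6−9)(6−1)(6−11)(6−7) = (−3)·5·(−5)·(−1) = −75 ≡ 3, so v_1 = 3^{−1} = 9 (mod 13).
  i = 2 (α = 9): (9−6)(9−1)(9−11)(9−7) = 3·8·(−2)·2 = −96 ≡ 8, so v_2 = 8^{−1} = 5 (mod 13).
  i = 3 (α = 1): (1−6)(1−9)(1−11)(1−7) = (−5)·(−8)·(−10)·(−6) = 2400 ≡ 8, so v_3 = 8^{−1} = 5 (mod 13).
  i = 4 (α = 11): (11−6)(11−9)(11−1)(11−7) = 5·2·10·4 = 400 ≡ 10, so v_4 = 10^{−1} = 4 (mod 13).
  i = 5 (α = 7): (7−6)(7−9)(7−1)(7−11) = 1·(−2)·6·(−4) = 48 ≡ 9, so v_5 = 9^{−1} = 3 (mod 13).
  v = [9, 5, 5, 4, 3].
Step 2: syndromes of r = [0, 2, 1, 5, 5] (all sums mod 13).
  S_0 = Σ v_i r_i = 9·0 + 5·2 + 5·1 + 4·5 + 3·5 = 50 ≡ 11.
  S_1 = Σ v_i α_i r_i = 9·6·0 + 5·9·2 + 5·1·1 + 4·11·5 + 3·7·5 = 420 ≡ 4.
  α_i^2 mod 13 = [10, 3, 1, 4, 10].
  S_2 = Σ v_i α_i^2 r_i = 9·10·0 + 5·3·2 + 5·1·1 + 4·4·5 + 3·10·5 = 265 ≡ 5.
  S = (11, 4, 5) ≠ 0, so r is not a codeword (an error is present).
Step 3: locate the error. For a single error e at position i, S_ℓ = v_i·e·α_i^ℓ, so α_err = S_1/S_0.
  S_0^{−1} = 11^{−1} = 6 (mod 13), so α_err = 4·6 = 24 ≡ 11 = α_4. Error position i = 4.
  Consistency check: S_2/S_1 = 5·10 = 50 ≡ 11 = α_err ✓ (single-error assumption holds).
Step 4: error magnitude e = S_0/v_4 = S_0·∏_{j≠4}(α_4 − α_j) = 11·10 = 110 ≡ 6 (mod 13).
Step 5: correct position 4: c_4 = r_4 − e = 5 − 6 ≡ 12 (mod 13). Hence c = [0, 2, 1, 12, 5].
  Check: interpolating c through the α_i gives m(x) = 9 + 5·x (degree < 2) with m(α_i) = c_i for every i, so c is indeed a codeword.


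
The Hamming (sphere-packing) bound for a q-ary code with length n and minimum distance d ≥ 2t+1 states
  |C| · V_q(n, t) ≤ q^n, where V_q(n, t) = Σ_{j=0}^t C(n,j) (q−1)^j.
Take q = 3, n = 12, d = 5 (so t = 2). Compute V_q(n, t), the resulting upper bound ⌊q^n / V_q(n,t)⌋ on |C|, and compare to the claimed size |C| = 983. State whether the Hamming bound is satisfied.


V_q(n, t) = 289, q^n = 531441, Hamming bound = 1838, |C| = 983 ≤ bound (satisfied).

Step 1: Compute V_q(n, t) = Σ_{j=0}^2 C(n, j) (q−1)^j.
  j = 0: C(12,0)·(2)^0 = 1·1 = 1.
  j = 1: C(12,1)·(2)^1 = 12·2 = 24.
  j = 2: C(12,2)·(2)^2 = 66·4 = 264.
  V_q(n, t) = 1 + 24 + 264 = 289.
Step 2: q^n = 3^12 = 531441.
Step 3: Hamming bound ⌊q^n / V_q(n,t)⌋ = ⌊531441/289⌋ = 1838.
Step 4: Compare |C| = 983 to 1838: satisfied.
The claimed |C| lies below the Hamming bound.


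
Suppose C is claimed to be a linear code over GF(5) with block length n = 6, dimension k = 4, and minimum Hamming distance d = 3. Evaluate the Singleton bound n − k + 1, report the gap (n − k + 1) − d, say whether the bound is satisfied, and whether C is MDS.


Singleton RHS = n − k + 1 = 3, slack = 0, bound satisfied, MDS.

Singleton bound: d ≤ n − k + 1.
Here n = 6, k = 4, so n − k + 1 = 3.
Given d = 3, check d ≤ 3: YES.
Slack = (n − k + 1) − d = 0.
The code is MDS (slack = 0).
Description: the claimed parameters are [6, 4, 3]_5; such a code would be MDS (meets Singleton bound).


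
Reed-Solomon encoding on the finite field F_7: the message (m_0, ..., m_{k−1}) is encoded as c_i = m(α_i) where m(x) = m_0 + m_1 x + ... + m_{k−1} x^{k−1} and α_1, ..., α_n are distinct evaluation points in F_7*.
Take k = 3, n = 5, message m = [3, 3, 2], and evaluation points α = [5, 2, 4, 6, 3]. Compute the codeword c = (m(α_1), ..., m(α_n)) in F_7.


c = [5, 3, 5, 2, 2]

Message polynomial: m(x) = 3 + 3·x + 2·x^2 (mod 7).
For each evaluation point α_i, compute m(α_i) mod 7:
  α_1 = 5: Horner steps 2 → 6 → 5, so m(5) = 5.
  α_2 = 2: Horner steps 2 → 0 → 3, so m(2) = 3.
  α_3 = 4: Horner steps 2 → 4 → 5, so m(4) = 5.
  α_4 = 6: Horner steps 2 → 1 → 2, so m(6) = 2.
  α_5 = 3: Horner steps 2 → 2 → 2, so m(3) = 2.
Codeword c = [5, 3, 5, 2, 2] ∈ F_7^5.


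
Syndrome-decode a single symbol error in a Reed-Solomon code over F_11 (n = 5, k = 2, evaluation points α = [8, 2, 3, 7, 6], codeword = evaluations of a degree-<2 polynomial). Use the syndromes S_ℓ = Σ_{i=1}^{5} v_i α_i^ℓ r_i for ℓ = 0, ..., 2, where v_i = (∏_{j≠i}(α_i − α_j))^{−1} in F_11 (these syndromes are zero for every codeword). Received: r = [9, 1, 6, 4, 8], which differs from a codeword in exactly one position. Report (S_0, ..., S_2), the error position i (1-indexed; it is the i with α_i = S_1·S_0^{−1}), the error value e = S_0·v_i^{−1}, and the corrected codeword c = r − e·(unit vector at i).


S = (10, 5, 8), error at position 5, error magnitude e = 9, c = [9, 1, 6, 4, 10].

Step 1: column multipliers v_i = (∏_{j≠i}(α_i − α_j))^{−1} mod 11.
  i = 1 (α = 8): (8−2)(8−3)(8−7)(8−6) = 6·5·1·2 = 60 ≡ 5, so v_1 = 5^{−1} = 9 (mod 11).
  i = 2 (α = 2): (2−8)(2−3)(2−7)(2−6) = (−6)·(−1)·(−5)·(−4) = 120 ≡ 10, so v_2 = 10^{−1} = 10 (mod 11).
  i = 3 (α = 3): (3−8)(3−2)(3−7)(3−6) = (−5)·1·(−4)·(−3) = −60 ≡ 6, so v_3 = 6^{−1} = 2 (mod 11).
  i = 4 (α = 7): (7−8)(7−2)(7−3)(7−6) = (−1)·5·4·1 = −20 ≡ 2, so v_4 = 2^{−1} = 6 (mod 11).
  i = 5 (α = 6): (6−8)(6−2)(6−3)(6−7) = (−2)·4·3·(−1) = 24 ≡ 2, so v_5 = 2^{−1} = 6 (mod 11).
  v = [9, 10, 2, 6, 6].
Step 2: syndromes of r = [9, 1, 6, 4, 8] (all sums mod 11).
  S_0 = Σ v_i r_i = 9·9 + 10·1 + 2·6 + 6·4 + 6·8 = 175 ≡ 10.
  S_1 = Σ v_i α_i r_i = 9·8·9 + 10·2·1 + 2·3·6 + 6·7·4 + 6·6·8 = 1160 ≡ 5.
  α_i^2 mod 11 = [9, 4, 9, 5, 3].
  S_2 = Σ v_i α_i^2 r_i = 9·9·9 + 10·4·1 + 2·9·6 + 6·5·4 + 6·3·8 = 1141 ≡ 8.
  S = (10, 5, 8) ≠ 0, so r is not a codeword (an error is present).
Step 3: locate the error. For a single error e at position i, S_ℓ = v_i·e·α_i^ℓ, so α_err = S_1/S_0.
  S_0^{−1} = 10^{−1} = 10 (mod 11), so α_err = 5·10 = 50 ≡ 6 = α_5. Error position i = 5.
  Consistency check: S_2/S_1 = 8·9 = 72 ≡ 6 = α_err ✓ (single-error assumption holds).
Step 4: error magnitude e = S_0/v_5 = S_0·∏_{j≠5}(α_5 − α_j) = 10·2 = 20 ≡ 9 (mod 11).
Step 5: correct position 5: c_5 = r_5 − e = 8 − 9 ≡ 10 (mod 11). Hence c = [9, 1, 6, 4, 10].
  Check: interpolating c through the α_i gives m(x) = 2 + 5·x (degree < 2) with m(α_i) = c_i for every i, so c is indeed a codeword.


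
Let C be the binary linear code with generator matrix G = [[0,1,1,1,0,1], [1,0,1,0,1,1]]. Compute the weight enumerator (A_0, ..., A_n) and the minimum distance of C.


Weight distribution: A_0 = 1, A_4 = 3. Minimum distance d = 4.

Enumerate all 2^2 = 4 messages m ∈ F_2^2.
For each, compute codeword c = mG in F_2^6, then tally its weight.
  m = 00 → c = 000000, weight = 0.
  m = 10 → c = 011101, weight = 4.
  m = 01 → c = 101011, weight = 4.
  m = 11 → c = 110110, weight = 4.
Tally weights:
  weight 0: 1 codewords.
  weight 4: 3 codewords.
Minimum distance d = smallest w > 0 with A_w > 0 = 4.
Sanity: Σ A_w = 4 = 2^2 = 4 ✓.


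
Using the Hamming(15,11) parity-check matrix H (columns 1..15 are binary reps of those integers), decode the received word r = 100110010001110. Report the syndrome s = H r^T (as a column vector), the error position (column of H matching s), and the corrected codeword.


s = (0, 1, 1, 1)^T, error position = 7, corrected codeword c = 100110110001110

Compute s = H r^T mod 2 one row at a time:
  s_1 = 1 + 0 + 0 + 0 + 1 + 1 + 1 + 0 = 4 ≡ 0 (mod 2).
  s_2 = 1 + 1 + 0 + 0 + 1 + 1 + 1 + 0 = 5 ≡ 1 (mod 2).
  s_3 = 0 + 0 + 0 + 0 + 0 + 0 + 1 + 0 = 1 ≡ 1 (mod 2).
  s_4 = 1 + 0 + 1 + 0 + 0 + 0 + 1 + 0 = 3 ≡ 1 (mod 2).
s = (0, 1, 1, 1)^T — this equals column 7 of H (binary 0111), so error is at position 7.
Correct: flip bit 7 of r = 100110010001110 to get c = 100110110001110.


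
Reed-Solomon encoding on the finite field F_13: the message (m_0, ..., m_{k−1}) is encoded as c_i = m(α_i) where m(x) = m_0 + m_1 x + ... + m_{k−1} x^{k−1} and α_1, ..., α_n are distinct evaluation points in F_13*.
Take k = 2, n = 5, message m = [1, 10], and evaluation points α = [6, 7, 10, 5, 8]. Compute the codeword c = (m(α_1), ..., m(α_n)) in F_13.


c = [9, 6, 10, 12, 3]

Message polynomial: m(x) = 1 + 10·x (mod 13).
For each evaluation point α_i, compute m(α_i) mod 13:
  α_1 = 6: Horner steps 10 → 9, so m(6) = 9.
  α_2 = 7: Horner steps 10 → 6, so m(7) = 6.
  α_3 = 10: Horner steps 10 → 10, so m(10) = 10.
  α_4 = 5: Horner steps 10 → 12, so m(5) = 12.
  α_5 = 8: Horner steps 10 → 3, so m(8) = 3.
Codeword c = [9, 6, 10, 12, 3] ∈ F_13^5.


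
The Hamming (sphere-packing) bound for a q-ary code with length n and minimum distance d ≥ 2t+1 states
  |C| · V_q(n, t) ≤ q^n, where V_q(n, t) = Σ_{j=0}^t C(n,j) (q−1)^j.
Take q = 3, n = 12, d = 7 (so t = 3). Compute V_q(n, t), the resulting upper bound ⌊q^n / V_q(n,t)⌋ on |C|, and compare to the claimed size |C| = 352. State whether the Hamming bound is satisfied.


V_q(n, t) = 2049, q^n = 531441, Hamming bound = 259, |C| = 352 > bound (violated).

Step 1: Compute V_q(n, t) = Σ_{j=0}^3 C(n, j) (q−1)^j.
  j = 0: C(12,0)·(2)^0 = 1·1 = 1.
  j = 1: C(12,1)·(2)^1 = 12·2 = 24.
  j = 2: C(12,2)·(2)^2 = 66·4 = 264.
  j = 3: C(12,3)·(2)^3 = 220·8 = 1760.
  V_q(n, t) = 1 + 24 + 264 + 1760 = 2049.
Step 2: q^n = 3^12 = 531441.
Step 3: Hamming bound ⌊q^n / V_q(n,t)⌋ = ⌊531441/2049⌋ = 259.
Step 4: Compare |C| = 352 to 259: violated.
The claimed |C| lies above the Hamming bound, so no 3-ary code of length 12 with d ≥ 7 can have 352 codewords.
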